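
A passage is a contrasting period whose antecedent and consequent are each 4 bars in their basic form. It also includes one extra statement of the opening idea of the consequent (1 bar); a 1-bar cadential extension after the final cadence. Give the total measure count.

Basic contrasting period: 4 + 4 = 8 bars.
8 (basic form) + 1 (extra statement) + 1 (cadential extension) = 10.

10 measures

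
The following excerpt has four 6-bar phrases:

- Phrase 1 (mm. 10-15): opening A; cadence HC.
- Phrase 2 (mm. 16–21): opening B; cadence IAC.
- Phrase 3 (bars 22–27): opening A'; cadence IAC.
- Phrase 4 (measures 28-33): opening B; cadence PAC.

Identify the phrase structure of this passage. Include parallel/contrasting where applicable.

parallel double period

Four phrases in two halves: the first half (mm. 10–21) ends with an imperfect authentic cadence, the second (measures 22–33) with a perfect authentic cadence — a large antecedent–consequent pair, i.e. a double period.
Phrase 3 begins with the same material as phrase 1, making it parallel.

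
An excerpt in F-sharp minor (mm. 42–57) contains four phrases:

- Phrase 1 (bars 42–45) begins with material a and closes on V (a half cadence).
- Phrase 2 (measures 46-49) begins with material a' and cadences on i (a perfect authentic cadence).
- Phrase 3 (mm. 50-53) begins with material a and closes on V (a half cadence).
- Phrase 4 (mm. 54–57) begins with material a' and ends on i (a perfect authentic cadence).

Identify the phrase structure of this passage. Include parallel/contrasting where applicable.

The cadence pattern HC–PAC–HC–PAC is weak–strong twice, and phrases 3–4 restate phrases 1–2: a period heard twice, not a double period (which would end weakly at phrase 2).

repeated period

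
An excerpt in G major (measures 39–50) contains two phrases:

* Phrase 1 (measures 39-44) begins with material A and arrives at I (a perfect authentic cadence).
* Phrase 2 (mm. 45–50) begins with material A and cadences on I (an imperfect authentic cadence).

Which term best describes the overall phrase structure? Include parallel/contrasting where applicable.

The second phrase closes with an imperfect authentic cadence, which is not stronger than the first phrase's perfect authentic cadence; without a weak→strong cadential pair there is no antecedent–consequent relationship, so this is a phrase group rather than a period.

phrase group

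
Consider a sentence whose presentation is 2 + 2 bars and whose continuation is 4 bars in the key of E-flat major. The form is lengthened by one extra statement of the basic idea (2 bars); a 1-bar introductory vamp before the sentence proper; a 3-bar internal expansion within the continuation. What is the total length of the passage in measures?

14 measures

Basic sentence: 2 + 2 + 4 = 8 bars.
8 (basic form) + 2 (extra statement) + 1 (introduction) + 3 (internal expansion) = 14.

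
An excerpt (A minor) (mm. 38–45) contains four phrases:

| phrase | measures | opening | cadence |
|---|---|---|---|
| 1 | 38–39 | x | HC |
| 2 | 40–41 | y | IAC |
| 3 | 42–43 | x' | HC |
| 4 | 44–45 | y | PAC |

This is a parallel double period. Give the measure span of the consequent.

measures 42–45

In a double period the first pair of phrases (ending imperfect authentic cadence) is the large antecedent and the second pair (ending perfect authentic cadence) is the large consequent; the consequent is measures 42–45.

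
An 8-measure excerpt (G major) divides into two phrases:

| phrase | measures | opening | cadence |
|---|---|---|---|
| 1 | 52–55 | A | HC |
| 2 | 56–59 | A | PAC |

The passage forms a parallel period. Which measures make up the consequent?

measures 56–59

The phrase ending with the weaker cadence (half cadence) is the antecedent; the one ending more conclusively (perfect authentic cadence) is the consequent. The consequent is measures 56–59.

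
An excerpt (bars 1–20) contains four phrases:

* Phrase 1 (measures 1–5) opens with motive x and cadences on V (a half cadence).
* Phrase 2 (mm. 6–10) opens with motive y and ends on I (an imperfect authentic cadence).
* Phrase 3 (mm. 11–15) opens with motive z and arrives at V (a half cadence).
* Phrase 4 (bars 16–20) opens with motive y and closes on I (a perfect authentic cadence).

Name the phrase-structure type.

Four phrases in two halves: the first half (bars 1–10) ends with an imperfect authentic cadence, the second (mm. 11–20) with a perfect authentic cadence — a large antecedent–consequent pair, i.e. a double period.
Phrase 3 begins with different material from phrase 1, making it contrasting.

contrasting double period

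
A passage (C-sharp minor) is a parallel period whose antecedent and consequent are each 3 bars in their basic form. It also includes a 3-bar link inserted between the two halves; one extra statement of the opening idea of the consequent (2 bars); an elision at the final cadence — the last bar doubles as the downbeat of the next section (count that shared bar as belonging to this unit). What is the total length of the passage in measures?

Basic parallel period: 3 + 3 = 6 bars.
6 (basic form) + 3 (link) + 2 (extra statement) = 11.
The elision shares a bar with the next section but does not change this unit's count.

11 measures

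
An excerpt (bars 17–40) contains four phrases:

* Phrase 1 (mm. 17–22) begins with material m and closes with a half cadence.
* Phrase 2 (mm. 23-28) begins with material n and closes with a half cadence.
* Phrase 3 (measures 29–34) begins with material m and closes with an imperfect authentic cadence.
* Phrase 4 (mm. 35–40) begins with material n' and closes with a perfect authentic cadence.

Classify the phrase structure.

parallel double period

Four phrases in two halves: the first half (bars 17–28) ends with a half cadence, the second (bars 29–40) with a perfect authentic cadence — a large antecedent–consequent pair, i.e. a double period.
Phrase 3 begins with the same material as phrase 1, making it parallel.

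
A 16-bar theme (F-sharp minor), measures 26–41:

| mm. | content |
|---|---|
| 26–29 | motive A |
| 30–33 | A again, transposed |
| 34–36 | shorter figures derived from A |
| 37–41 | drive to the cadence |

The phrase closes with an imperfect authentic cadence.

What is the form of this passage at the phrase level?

sentence

Basic idea (mm. 26–29) + its repetition (bars 30–33) form the presentation; fragmentation and cadence (measures 34–41) form the continuation — the 16-bar whole is a sentence.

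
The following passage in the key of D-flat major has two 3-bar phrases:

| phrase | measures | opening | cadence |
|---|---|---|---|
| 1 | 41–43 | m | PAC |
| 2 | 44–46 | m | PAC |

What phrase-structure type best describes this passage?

Both phrases have the same opening (m) and the same cadence (perfect authentic cadence): the second is a restatement, not a consequent, so this is a repeated phrase rather than a period.

repeated phrase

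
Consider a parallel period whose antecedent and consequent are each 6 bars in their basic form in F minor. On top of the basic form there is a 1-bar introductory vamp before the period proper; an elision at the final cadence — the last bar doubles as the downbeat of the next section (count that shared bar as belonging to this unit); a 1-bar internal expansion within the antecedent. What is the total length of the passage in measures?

14 measures

Basic parallel period: 6 + 6 = 12 bars.
12 (basic form) + 1 (introduction) + 1 (internal expansion) = 14.
The elision shares a bar with the next section but does not change this unit's count.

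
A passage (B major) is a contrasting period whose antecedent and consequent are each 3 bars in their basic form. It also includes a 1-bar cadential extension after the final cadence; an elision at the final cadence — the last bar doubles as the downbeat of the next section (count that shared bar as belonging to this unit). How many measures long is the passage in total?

7 measures

Basic contrasting period: 3 + 3 = 6 bars.
6 (basic form) + 1 (cadential extension) = 7.
The elision shares a bar with the next section but does not change this unit's count.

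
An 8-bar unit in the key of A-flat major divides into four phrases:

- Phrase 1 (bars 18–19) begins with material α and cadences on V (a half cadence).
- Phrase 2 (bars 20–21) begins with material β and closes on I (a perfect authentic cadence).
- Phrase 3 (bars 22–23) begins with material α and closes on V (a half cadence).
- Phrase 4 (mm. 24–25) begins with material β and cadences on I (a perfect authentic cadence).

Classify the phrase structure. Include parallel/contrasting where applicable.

The cadence pattern HC–PAC–HC–PAC is weak–strong twice, and phrases 3–4 restate phrases 1–2: a period heard twice, not a double period (which would end weakly at phrase 2).

repeated period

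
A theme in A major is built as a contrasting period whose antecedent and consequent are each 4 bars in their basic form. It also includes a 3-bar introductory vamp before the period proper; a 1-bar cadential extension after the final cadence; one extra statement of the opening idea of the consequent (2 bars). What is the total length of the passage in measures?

Basic contrasting period: 4 + 4 = 8 bars.
8 (basic form) + 3 (introduction) + 1 (cadential extension) + 2 (extra statement) = 14.

14 measures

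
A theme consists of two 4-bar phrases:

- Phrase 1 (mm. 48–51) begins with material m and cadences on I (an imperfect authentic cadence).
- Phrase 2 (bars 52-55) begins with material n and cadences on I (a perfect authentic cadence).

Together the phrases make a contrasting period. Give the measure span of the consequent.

The phrase ending with the weaker cadence (imperfect authentic cadence) is the antecedent; the one ending more conclusively (perfect authentic cadence) is the consequent. The consequent is measures 52–55.

measures 52–55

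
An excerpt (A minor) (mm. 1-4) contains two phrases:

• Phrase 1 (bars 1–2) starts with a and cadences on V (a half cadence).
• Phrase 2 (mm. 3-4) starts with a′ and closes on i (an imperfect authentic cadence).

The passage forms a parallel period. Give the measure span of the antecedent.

The phrase ending with the weaker cadence (half cadence) is the antecedent; the one ending more conclusively (imperfect authentic cadence) is the consequent. The antecedent is measures 1–2.

measures 1–2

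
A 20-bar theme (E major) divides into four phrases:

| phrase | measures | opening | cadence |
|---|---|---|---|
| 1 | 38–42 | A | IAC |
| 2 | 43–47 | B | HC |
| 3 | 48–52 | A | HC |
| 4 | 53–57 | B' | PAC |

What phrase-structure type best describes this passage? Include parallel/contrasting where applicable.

Four phrases in two halves: the first half (measures 38–47) ends with a half cadence, the second (bars 48–57) with a perfect authentic cadence — a large antecedent–consequent pair, i.e. a double period.
Phrase 3 begins with the same material as phrase 1, making it parallel.

parallel double period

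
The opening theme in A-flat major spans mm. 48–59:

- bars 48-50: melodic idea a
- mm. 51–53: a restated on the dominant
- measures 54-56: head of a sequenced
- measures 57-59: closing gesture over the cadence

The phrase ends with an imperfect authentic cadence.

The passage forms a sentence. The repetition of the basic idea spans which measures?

The presentation of a sentence is the basic idea (bars 48–50) plus its repetition (mm. 51-53); the repetition of the basic idea is therefore measures 51-53.

measures 51–53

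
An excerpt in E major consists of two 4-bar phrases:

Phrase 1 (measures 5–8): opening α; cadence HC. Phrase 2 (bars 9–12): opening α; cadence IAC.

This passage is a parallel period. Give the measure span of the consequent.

measures 9–12

The antecedent is the phrase ending with the weaker cadence (half cadence, phrase 1) and the consequent the one ending more conclusively (imperfect authentic cadence, phrase 2); the consequent is mm. 9–12.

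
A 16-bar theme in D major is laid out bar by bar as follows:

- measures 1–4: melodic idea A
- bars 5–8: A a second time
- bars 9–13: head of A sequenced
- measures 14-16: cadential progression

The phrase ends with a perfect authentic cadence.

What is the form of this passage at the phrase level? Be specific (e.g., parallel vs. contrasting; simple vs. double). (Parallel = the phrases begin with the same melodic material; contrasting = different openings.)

Basic idea (mm. 1–4) + its repetition (mm. 5–8) form the presentation; fragmentation and cadence (bars 9–16) form the continuation — the 16-bar whole is a sentence.

sentence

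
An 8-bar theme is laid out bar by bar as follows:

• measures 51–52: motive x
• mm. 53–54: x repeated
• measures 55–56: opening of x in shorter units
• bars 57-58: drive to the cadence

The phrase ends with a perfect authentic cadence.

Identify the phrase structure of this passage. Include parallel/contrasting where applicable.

Basic idea (bars 51–52) + its repetition (measures 53–54) form the presentation; fragmentation and cadence (mm. 55–58) form the continuation — the 8-bar whole is a sentence.

sentence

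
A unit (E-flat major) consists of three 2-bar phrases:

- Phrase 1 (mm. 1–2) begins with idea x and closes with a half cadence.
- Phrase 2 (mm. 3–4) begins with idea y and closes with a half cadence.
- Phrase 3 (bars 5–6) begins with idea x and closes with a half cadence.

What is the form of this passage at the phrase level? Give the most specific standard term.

phrase group

The final phrase closes with a half cadence, which is not stronger than the preceding half cadence; the 3 phrases lack an overall antecedent–consequent design and so form a phrase group.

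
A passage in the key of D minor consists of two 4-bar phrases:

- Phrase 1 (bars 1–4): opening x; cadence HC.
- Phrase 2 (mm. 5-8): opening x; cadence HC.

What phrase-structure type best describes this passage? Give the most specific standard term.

Both phrases have the same opening (x) and the same cadence (half cadence): the second is a restatement, not a consequent, so this is a repeated phrase rather than a period.

repeated phrase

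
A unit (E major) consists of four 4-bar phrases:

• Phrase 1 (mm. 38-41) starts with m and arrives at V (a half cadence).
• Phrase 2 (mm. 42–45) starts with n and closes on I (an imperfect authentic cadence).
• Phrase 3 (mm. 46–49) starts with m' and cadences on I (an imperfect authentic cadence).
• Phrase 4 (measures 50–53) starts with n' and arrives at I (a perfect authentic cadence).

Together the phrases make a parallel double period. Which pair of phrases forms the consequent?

In a double period the first pair of phrases (ending imperfect authentic cadence) is the large antecedent and the second pair (ending perfect authentic cadence) is the large consequent; the consequent is phrases 3 and 4.

phrases 3 and 4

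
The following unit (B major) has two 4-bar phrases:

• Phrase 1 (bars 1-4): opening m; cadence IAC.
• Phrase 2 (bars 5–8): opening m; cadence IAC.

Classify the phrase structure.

Both phrases have the same opening (m) and the same cadence (imperfect authentic cadence): the second is a restatement, not a consequent, so this is a repeated phrase rather than a period.

repeated phrase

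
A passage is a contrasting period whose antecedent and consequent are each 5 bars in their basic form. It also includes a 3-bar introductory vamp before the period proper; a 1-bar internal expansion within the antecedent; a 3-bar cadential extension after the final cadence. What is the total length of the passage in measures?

Basic contrasting period: 5 + 5 = 10 bars.
10 (basic form) + 3 (introduction) + 1 (internal expansion) + 3 (cadential extension) = 17.

17 measures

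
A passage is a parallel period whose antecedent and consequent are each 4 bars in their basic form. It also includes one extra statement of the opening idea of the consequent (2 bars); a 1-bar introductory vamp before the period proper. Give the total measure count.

11 measures

Basic parallel period: 4 + 4 = 8 bars.
8 (basic form) + 2 (extra statement) + 1 (introduction) = 11.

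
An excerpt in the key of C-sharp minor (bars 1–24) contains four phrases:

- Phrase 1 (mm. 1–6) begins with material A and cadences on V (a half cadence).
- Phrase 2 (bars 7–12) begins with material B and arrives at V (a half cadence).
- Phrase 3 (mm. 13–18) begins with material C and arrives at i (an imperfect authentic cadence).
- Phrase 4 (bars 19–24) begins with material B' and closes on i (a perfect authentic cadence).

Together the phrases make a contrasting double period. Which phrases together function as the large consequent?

In a double period the first pair of phrases (ending half cadence) is the large antecedent and the second pair (ending perfect authentic cadence) is the large consequent; the consequent is phrases 3 and 4.

phrases 3 and 4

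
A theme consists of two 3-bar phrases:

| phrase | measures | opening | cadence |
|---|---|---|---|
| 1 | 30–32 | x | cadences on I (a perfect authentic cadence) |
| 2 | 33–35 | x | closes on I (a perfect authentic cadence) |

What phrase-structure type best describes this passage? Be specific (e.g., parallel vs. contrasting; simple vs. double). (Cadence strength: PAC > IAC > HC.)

repeated phrase

Both phrases have the same opening (x) and the same cadence (perfect authentic cadence): the second is a restatement, not a consequent, so this is a repeated phrase rather than a period.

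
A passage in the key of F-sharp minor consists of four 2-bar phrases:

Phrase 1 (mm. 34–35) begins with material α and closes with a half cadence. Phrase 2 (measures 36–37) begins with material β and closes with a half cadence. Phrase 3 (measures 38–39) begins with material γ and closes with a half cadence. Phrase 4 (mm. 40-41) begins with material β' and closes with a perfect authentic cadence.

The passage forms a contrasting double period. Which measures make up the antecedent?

measures 34–37

In a double period the first pair of phrases (ending half cadence) is the large antecedent and the second pair (ending perfect authentic cadence) is the large consequent; the antecedent is measures 34–37.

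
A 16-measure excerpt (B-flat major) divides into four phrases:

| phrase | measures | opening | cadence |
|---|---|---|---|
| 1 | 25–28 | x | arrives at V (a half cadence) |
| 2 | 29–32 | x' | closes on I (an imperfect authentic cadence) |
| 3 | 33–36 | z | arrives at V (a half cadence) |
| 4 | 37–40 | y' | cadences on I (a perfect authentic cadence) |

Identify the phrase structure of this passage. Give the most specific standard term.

Four phrases in two halves: the first half (measures 25–32) ends with an imperfect authentic cadence, the second (bars 33–40) with a perfect authentic cadence — a large antecedent–consequent pair, i.e. a double period.
Phrase 3 begins with different material from phrase 1, making it contrasting.

contrasting double period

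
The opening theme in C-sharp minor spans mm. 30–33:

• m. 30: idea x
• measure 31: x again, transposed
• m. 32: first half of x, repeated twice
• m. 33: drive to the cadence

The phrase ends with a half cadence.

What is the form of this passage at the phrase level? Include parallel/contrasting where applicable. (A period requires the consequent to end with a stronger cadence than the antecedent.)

Basic idea (measure 30) + its repetition (m. 31) form the presentation; fragmentation and cadence (bars 32–33) form the continuation — the 4-bar whole is a sentence.

sentence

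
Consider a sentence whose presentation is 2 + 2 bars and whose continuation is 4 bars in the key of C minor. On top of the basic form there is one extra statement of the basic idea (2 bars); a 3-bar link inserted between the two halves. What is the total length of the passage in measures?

13 measures

Basic sentence: 2 + 2 + 4 = 8 bars.
8 (basic form) + 2 (extra statement) + 3 (link) = 13.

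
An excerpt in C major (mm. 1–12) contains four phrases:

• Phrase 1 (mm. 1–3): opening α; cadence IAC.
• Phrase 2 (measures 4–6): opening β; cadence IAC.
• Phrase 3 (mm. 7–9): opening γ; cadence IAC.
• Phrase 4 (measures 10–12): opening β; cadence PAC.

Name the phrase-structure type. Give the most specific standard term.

Four phrases in two halves: the first half (measures 1–6) ends with an imperfect authentic cadence, the second (mm. 7–12) with a perfect authentic cadence — a large antecedent–consequent pair, i.e. a double period.
Phrase 3 begins with different material from phrase 1, making it contrasting.

contrasting double period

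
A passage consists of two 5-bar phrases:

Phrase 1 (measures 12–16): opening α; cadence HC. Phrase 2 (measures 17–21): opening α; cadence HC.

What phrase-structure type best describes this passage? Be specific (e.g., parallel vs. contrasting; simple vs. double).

repeated phrase

Both phrases have the same opening (α) and the same cadence (half cadence): the second is a restatement, not a consequent, so this is a repeated phrase rather than a period.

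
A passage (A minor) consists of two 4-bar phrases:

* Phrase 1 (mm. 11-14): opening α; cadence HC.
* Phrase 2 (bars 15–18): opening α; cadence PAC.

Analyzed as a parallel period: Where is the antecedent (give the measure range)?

The antecedent is the phrase ending with the weaker cadence (half cadence, phrase 1) and the consequent the one ending more conclusively (perfect authentic cadence, phrase 2); the antecedent is mm. 11–14.

measures 11–14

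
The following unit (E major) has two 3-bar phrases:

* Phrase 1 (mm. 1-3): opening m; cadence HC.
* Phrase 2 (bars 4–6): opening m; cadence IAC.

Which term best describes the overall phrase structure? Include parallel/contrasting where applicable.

Phrase 1 ends with a half cadence (weaker) and phrase 2 with an imperfect authentic cadence (stronger): antecedent + consequent = a period.
The two phrases open with the same material (m / m), so the period is parallel.

parallel period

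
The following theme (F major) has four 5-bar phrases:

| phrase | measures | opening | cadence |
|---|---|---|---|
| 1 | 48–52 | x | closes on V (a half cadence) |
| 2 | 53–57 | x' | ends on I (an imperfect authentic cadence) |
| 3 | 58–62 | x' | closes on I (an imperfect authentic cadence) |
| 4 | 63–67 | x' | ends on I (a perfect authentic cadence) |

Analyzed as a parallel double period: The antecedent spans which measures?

measures 48–57

In a double period the four phrases pair into a large antecedent (phrases 1–2, ending imperfect authentic cadence) and a large consequent (phrases 3–4, ending perfect authentic cadence). The antecedent spans measures 48-57.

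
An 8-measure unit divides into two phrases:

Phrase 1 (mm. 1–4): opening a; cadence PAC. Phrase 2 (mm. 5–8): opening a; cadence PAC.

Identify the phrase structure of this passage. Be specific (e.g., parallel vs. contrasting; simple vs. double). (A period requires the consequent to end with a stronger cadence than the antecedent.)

Both phrases have the same opening (a) and the same cadence (perfect authentic cadence): the second is a restatement, not a consequent, so this is a repeated phrase rather than a period.

repeated phrase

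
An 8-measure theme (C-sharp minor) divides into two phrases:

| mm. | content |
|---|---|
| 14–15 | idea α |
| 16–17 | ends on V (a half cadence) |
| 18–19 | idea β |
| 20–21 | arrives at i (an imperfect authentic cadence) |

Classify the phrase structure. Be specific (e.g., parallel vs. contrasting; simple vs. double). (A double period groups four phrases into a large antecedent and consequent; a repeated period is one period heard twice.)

contrasting period

Phrase 1 ends with a half cadence (weaker) and phrase 2 with an imperfect authentic cadence (stronger): antecedent + consequent = a period.
The two phrases open with different material (α / β), so the period is contrasting.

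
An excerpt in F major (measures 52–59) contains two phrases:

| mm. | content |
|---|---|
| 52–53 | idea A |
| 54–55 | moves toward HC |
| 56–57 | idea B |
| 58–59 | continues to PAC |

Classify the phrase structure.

contrasting period

Phrase 1 ends with a half cadence (weaker) and phrase 2 with a perfect authentic cadence (stronger): antecedent + consequent = a period.
The two phrases open with different material (A / B), so the period is contrasting.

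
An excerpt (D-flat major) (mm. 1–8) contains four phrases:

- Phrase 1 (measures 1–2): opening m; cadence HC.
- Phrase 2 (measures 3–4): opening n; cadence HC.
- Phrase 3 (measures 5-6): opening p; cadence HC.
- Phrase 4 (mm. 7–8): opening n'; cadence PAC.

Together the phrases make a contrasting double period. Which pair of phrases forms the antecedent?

phrases 1 and 2

In a double period the first pair of phrases (ending half cadence) is the large antecedent and the second pair (ending perfect authentic cadence) is the large consequent; the antecedent is phrases 1 and 2.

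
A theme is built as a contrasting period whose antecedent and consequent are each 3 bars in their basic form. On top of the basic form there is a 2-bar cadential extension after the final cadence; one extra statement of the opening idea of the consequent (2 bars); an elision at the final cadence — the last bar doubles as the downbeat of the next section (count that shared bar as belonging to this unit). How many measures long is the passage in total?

Basic contrasting period: 3 + 3 = 6 bars.
6 (basic form) + 2 (cadential extension) + 2 (extra statement) = 10.
The elision shares a bar with the next section but does not change this unit's count.

10 measures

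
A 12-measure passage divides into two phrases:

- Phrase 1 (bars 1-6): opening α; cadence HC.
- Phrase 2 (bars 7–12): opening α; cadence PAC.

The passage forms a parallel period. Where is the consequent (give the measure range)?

The antecedent is the phrase ending with the weaker cadence (half cadence, phrase 1) and the consequent the one ending more conclusively (perfect authentic cadence, phrase 2); the consequent is measures 7–12.

measures 7–12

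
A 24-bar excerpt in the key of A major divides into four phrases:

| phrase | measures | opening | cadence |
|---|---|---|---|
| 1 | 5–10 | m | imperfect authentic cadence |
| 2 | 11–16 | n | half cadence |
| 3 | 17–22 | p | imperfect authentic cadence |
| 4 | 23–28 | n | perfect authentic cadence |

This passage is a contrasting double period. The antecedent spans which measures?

In a double period the four phrases pair into a large antecedent (phrases 1–2, ending half cadence) and a large consequent (phrases 3–4, ending perfect authentic cadence). The antecedent spans measures 5–16.

measures 5–16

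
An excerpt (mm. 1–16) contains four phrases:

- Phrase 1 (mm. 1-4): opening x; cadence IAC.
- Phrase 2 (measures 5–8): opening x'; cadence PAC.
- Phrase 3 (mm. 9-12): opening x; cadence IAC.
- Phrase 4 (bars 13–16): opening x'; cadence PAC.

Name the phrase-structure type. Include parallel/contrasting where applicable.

The cadence pattern IAC–PAC–IAC–PAC is weak–strong twice, and phrases 3–4 restate phrases 1–2: a period heard twice, not a double period (which would end weakly at phrase 2).

repeated period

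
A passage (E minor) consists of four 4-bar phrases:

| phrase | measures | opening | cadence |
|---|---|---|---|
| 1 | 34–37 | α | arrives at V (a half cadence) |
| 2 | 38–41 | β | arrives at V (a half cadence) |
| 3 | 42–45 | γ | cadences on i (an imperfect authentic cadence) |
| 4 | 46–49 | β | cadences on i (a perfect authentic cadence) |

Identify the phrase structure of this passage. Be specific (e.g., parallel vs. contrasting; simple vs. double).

contrasting double period

Four phrases in two halves: the first half (bars 34–41) ends with a half cadence, the second (mm. 42–49) with a perfect authentic cadence — a large antecedent–consequent pair, i.e. a double period.
Phrase 3 begins with different material from phrase 1, making it contrasting.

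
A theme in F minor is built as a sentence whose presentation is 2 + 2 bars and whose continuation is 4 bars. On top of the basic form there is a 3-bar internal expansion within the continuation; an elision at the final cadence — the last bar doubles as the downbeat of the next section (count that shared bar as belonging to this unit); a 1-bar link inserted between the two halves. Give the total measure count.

12 measures

Basic sentence: 2 + 2 + 4 = 8 bars.
8 (basic form) + 3 (internal expansion) + 1 (link) = 12.
The elision shares a bar with the next section but does not change this unit's count.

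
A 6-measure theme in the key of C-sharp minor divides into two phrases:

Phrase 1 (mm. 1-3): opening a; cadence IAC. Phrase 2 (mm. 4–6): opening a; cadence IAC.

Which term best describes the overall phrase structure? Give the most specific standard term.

Both phrases have the same opening (a) and the same cadence (imperfect authentic cadence): the second is a restatement, not a consequent, so this is a repeated phrase rather than a period.

repeated phrase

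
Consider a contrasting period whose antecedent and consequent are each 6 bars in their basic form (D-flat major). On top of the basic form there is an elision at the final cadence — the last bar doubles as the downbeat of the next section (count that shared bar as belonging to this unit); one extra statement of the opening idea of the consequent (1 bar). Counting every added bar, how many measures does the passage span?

Basic contrasting period: 6 + 6 = 12 bars.
12 (basic form) + 1 (extra statement) = 13.
The elision shares a bar with the next section but does not change this unit's count.

13 measures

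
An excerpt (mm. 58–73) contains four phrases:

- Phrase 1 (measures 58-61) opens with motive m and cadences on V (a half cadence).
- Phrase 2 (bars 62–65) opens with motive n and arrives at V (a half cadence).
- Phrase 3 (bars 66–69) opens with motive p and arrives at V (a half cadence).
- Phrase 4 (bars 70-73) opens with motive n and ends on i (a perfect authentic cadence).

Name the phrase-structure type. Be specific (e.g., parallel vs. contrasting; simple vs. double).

contrasting double period

Four phrases in two halves: the first half (mm. 58–65) ends with a half cadence, the second (bars 66–73) with a perfect authentic cadence — a large antecedent–consequent pair, i.e. a double period.
Phrase 3 begins with different material from phrase 1, making it contrasting.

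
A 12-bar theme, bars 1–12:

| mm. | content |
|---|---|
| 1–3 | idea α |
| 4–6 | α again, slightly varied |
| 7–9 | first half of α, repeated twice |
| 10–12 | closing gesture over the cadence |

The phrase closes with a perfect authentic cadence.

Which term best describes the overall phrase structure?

Basic idea (bars 1–3) + its repetition (measures 4–6) form the presentation; fragmentation and cadence (mm. 7–12) form the continuation — the 12-bar whole is a sentence.

sentence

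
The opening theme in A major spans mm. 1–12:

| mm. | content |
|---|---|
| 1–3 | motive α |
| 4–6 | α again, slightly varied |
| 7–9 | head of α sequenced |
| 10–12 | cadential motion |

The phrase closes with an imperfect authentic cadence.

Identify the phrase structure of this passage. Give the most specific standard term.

Basic idea (mm. 1–3) + its repetition (measures 4–6) form the presentation; fragmentation and cadence (mm. 7-12) form the continuation — the 12-bar whole is a sentence.

sentence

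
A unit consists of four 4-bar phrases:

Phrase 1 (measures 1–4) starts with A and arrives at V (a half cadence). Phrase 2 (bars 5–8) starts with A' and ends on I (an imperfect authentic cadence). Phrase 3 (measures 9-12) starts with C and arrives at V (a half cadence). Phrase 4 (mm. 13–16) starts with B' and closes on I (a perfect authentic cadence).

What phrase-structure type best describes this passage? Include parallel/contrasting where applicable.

contrasting double period

Four phrases in two halves: the first half (mm. 1–8) ends with an imperfect authentic cadence, the second (mm. 9-16) with a perfect authentic cadence — a large antecedent–consequent pair, i.e. a double period.
Phrase 3 begins with different material from phrase 1, making it contrasting.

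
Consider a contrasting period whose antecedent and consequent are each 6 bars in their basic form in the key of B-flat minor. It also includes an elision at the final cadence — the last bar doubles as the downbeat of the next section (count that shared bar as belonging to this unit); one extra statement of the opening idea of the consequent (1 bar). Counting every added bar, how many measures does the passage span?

13 measures

Basic contrasting period: 6 + 6 = 12 bars.
12 (basic form) + 1 (extra statement) = 13.
The elision shares a bar with the next section but does not change this unit's count.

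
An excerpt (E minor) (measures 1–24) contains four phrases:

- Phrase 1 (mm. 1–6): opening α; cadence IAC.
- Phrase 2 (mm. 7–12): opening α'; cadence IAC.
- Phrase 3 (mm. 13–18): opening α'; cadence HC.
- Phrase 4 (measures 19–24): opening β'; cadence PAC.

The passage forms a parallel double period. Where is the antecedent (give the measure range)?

In a double period the four phrases pair into a large antecedent (phrases 1–2, ending imperfect authentic cadence) and a large consequent (phrases 3–4, ending perfect authentic cadence). The antecedent spans measures 1–12.

measures 1–12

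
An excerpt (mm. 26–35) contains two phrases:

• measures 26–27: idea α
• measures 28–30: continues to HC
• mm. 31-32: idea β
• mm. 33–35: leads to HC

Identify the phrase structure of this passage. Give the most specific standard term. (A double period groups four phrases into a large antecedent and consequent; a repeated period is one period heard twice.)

phrase group

The second phrase closes with a half cadence, which is not stronger than the first phrase's half cadence; without a weak→strong cadential pair there is no antecedent–consequent relationship, so this is a phrase group rather than a period.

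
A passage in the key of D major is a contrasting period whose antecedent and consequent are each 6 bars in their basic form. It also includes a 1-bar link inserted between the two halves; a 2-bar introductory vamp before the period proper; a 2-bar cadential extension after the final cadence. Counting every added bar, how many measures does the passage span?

17 measures

Basic contrasting period: 6 + 6 = 12 bars.
12 (basic form) + 1 (link) + 2 (introduction) + 2 (cadential extension) = 17.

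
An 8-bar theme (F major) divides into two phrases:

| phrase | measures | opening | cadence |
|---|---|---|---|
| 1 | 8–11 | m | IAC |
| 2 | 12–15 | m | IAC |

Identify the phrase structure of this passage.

Both phrases have the same opening (m) and the same cadence (imperfect authentic cadence): the second is a restatement, not a consequent, so this is a repeated phrase rather than a period.

repeated phrase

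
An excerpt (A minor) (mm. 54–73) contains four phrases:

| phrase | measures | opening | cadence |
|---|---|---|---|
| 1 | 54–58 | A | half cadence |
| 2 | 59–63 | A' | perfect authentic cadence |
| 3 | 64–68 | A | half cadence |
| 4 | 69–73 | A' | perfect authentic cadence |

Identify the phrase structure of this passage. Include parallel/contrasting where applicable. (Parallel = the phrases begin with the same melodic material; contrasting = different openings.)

repeated period

The cadence pattern HC–PAC–HC–PAC is weak–strong twice, and phrases 3–4 restate phrases 1–2: a period heard twice, not a double period (which would end weakly at phrase 2).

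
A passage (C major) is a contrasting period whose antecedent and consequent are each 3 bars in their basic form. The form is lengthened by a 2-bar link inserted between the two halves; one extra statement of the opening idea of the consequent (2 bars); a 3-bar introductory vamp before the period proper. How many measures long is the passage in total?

13 measures

Basic contrasting period: 3 + 3 = 6 bars.
6 (basic form) + 2 (link) + 2 (extra statement) + 3 (introduction) = 13.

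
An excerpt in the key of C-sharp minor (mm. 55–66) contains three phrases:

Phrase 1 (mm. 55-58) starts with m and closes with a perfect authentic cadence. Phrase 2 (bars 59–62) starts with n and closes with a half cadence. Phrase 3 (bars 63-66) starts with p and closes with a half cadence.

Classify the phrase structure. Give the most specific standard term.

phrase group

The final phrase closes with a half cadence, which is not stronger than the preceding half cadence; the 3 phrases lack an overall antecedent–consequent design and so form a phrase group.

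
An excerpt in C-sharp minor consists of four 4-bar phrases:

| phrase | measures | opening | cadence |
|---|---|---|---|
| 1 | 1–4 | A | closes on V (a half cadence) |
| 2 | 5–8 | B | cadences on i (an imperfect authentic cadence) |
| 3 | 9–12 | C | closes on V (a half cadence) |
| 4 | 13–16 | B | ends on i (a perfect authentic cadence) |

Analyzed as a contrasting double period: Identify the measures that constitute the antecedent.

measures 1–8

In a double period the four phrases pair into a large antecedent (phrases 1–2, ending imperfect authentic cadence) and a large consequent (phrases 3–4, ending perfect authentic cadence). The antecedent spans mm. 1-8.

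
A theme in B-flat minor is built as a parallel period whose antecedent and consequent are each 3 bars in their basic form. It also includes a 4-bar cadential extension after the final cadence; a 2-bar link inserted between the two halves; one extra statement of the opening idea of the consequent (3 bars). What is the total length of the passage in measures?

15 measures

Basic parallel period: 3 + 3 = 6 bars.
6 (basic form) + 4 (cadential extension) + 2 (link) + 3 (extra statement) = 15.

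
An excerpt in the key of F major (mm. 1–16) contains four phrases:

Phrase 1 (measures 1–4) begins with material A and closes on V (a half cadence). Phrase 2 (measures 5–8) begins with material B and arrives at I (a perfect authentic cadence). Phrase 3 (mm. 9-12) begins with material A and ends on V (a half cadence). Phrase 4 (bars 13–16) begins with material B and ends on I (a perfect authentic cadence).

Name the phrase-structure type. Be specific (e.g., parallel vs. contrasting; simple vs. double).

The cadence pattern HC–PAC–HC–PAC is weak–strong twice, and phrases 3–4 restate phrases 1–2: a period heard twice, not a double period (which would end weakly at phrase 2).

repeated period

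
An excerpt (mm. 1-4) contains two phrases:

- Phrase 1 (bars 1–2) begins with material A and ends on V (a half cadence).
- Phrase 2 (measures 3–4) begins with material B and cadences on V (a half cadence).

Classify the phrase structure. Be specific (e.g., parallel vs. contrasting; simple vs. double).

phrase group

The second phrase closes with a half cadence, which is not stronger than the first phrase's half cadence; without a weak→strong cadential pair there is no antecedent–consequent relationship, so this is a phrase group rather than a period.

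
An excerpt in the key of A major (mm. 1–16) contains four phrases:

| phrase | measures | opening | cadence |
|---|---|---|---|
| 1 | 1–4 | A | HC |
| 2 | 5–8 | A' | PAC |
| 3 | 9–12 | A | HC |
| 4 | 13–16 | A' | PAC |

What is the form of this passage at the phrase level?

repeated period

The cadence pattern HC–PAC–HC–PAC is weak–strong twice, and phrases 3–4 restate phrases 1–2: a period heard twice, not a double period (which would end weakly at phrase 2).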